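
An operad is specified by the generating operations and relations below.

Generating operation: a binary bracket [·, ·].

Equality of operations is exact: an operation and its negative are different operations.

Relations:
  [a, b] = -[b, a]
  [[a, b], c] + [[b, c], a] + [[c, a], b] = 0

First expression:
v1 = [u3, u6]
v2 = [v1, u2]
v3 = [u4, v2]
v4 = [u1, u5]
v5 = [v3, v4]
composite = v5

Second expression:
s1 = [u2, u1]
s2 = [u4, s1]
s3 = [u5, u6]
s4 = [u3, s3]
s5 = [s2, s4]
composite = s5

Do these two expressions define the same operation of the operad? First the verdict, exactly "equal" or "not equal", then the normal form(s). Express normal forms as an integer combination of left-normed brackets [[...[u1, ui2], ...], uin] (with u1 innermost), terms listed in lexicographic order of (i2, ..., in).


not equal — first -[[[[[u1, u5], u2], u3], u6], u4] + [[[[[u1, u5], u2], u6], u3], u4] + [[[[[u1, u5], u3], u6], u2], u4] + [[[[[u1, u5], u4], u2], u3], u6] - [[[[[u1, u5], u4], u2], u6], u3] - [[[[[u1, u5], u4], u3], u6], u2] + [[[[[u1, u5], u4], u6], u3], u2] - [[[[[u1, u5], u6], u3], u2], u4], second [[[[[u1, u2], u4], u3], u5], u6] - [[[[[u1, u2], u4], u3], u6], u5] - [[[[[u1, u2], u4], u5], u6], u3] + [[[[[u1, u2], u4], u6], u5], u3]


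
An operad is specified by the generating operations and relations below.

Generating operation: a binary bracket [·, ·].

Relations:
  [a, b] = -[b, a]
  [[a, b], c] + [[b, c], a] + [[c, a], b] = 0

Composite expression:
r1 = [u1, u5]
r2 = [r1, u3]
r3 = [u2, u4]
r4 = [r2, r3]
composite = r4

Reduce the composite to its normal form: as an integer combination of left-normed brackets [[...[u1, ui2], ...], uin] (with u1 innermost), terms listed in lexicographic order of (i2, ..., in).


Left-normed coefficients sit on the u1-initial expansion words.
Composite bracket: [[[u1, u5], u3], [u2, u4]]
Applying ab - ba throughout gives 16 signed words (2^4 = 16).
Coefficients come from the u1-initial words:
  u1u5u3u2u4 (sign +1) contributes +[[[[u1, u5], u3], u2], u4]
  u1u5u3u4u2 (sign -1) contributes -[[[[u1, u5], u3], u4], u2]

[[[[u1, u5], u3], u2], u4] - [[[[u1, u5], u3], u4], u2]


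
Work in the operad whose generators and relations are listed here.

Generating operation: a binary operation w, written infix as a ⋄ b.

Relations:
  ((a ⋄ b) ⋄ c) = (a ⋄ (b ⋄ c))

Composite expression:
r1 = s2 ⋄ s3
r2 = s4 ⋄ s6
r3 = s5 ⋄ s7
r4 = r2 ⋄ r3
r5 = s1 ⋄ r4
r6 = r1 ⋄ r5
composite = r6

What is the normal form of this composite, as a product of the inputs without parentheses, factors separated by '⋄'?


s2 ⋄ s3 ⋄ s1 ⋄ s4 ⋄ s6 ⋄ s5 ⋄ s7

Every regrouping of w is equal, so read the s-inputs in written order.
(s2 ⋄ s3) linearizes to s2 ⋄ s3
(s4 ⋄ s6) linearizes to s4 ⋄ s6
(s5 ⋄ s7) linearizes to s5 ⋄ s7
((s4 ⋄ s6) ⋄ (s5 ⋄ s7)) linearizes to s4 ⋄ s6 ⋄ s5 ⋄ s7
(s1 ⋄ ((s4 ⋄ s6) ⋄ (s5 ⋄ s7))) linearizes to s1 ⋄ s4 ⋄ s6 ⋄ s5 ⋄ s7
((s2 ⋄ s3) ⋄ (s1 ⋄ ((s4 ⋄ s6) ⋄ (s5 ⋄ s7)))) linearizes to s2 ⋄ s3 ⋄ s1 ⋄ s4 ⋄ s6 ⋄ s5 ⋄ s7


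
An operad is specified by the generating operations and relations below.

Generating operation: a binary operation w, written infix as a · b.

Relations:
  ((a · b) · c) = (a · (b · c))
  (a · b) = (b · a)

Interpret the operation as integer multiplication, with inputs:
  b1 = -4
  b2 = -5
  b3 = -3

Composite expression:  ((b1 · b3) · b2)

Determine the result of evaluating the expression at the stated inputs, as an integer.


(b1 · b3) = 12
((b1 · b3) · b2) = -60

-60


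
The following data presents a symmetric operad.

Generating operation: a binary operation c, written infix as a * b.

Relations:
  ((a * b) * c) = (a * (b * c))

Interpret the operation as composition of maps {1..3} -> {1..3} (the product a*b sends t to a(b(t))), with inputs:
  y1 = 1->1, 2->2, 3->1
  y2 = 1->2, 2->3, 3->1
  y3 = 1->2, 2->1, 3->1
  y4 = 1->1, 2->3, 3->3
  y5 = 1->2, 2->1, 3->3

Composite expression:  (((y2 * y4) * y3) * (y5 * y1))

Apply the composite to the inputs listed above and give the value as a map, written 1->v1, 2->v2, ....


1->2, 2->1, 3->2


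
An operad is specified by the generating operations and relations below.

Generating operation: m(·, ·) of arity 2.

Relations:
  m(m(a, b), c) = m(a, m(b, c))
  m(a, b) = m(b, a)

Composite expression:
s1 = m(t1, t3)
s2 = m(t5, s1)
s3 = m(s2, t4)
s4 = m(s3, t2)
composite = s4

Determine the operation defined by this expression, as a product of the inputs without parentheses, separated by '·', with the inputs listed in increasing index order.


Any arrangement under m is one operation, so sort the t-inputs.
m(t1, t3) reduces to t1 · t3
m(t5, m(t1, t3)) reduces to t5 · t1 · t3
m(m(t5, m(t1, t3)), t4) reduces to t5 · t1 · t3 · t4
m(m(m(t5, m(t1, t3)), t4), t2) reduces to t5 · t1 · t3 · t4 · t2
the factors in increasing index order: t1 · t2 · t3 · t4 · t5

t1 · t2 · t3 · t4 · t5


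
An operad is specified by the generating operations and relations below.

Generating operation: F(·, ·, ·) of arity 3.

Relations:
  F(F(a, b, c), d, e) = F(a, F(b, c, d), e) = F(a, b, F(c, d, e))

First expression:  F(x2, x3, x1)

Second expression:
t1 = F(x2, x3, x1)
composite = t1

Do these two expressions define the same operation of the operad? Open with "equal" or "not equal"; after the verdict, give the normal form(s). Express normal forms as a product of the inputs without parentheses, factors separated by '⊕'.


equal; the common form is x2 ⊕ x3 ⊕ x1


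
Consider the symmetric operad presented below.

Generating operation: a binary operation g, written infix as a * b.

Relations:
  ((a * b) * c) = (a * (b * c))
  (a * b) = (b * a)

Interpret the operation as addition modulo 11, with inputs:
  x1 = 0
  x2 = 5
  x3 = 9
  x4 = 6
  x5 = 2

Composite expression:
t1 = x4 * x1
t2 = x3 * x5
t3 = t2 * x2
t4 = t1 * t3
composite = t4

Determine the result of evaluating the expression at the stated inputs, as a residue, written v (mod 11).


0 (mod 11)

(x4 * x1) = 6
(x3 * x5) = 0
((x3 * x5) * x2) = 5
((x4 * x1) * ((x3 * x5) * x2)) = 0


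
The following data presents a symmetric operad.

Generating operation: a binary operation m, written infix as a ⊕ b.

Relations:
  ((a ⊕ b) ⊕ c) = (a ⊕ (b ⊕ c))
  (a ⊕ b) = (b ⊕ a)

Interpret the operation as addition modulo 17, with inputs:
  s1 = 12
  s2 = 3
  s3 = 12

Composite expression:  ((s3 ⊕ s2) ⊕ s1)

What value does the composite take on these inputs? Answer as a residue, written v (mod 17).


10 (mod 17)

(s3 ⊕ s2) = 15
((s3 ⊕ s2) ⊕ s1) = 10


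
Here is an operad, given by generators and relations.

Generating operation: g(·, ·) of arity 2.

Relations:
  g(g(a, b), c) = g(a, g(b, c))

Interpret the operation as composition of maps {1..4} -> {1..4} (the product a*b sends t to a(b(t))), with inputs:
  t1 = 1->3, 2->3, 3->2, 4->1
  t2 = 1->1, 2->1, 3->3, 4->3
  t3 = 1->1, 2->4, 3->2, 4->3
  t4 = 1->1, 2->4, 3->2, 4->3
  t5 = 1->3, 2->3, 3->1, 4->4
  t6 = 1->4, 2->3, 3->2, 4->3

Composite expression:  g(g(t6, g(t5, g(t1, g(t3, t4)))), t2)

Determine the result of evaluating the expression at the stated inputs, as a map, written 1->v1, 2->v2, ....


1->4, 2->4, 3->2, 4->2

g(t3, t4) = 1->1, 2->3, 3->4, 4->2
g(t1, g(t3, t4)) = 1->3, 2->2, 3->1, 4->3
g(t5, g(t1, g(t3, t4))) = 1->1, 2->3, 3->3, 4->1
g(t6, g(t5, g(t1, g(t3, t4)))) = 1->4, 2->2, 3->2, 4->4
g(g(t6, g(t5, g(t1, g(t3, t4)))), t2) = 1->4, 2->4, 3->2, 4->2


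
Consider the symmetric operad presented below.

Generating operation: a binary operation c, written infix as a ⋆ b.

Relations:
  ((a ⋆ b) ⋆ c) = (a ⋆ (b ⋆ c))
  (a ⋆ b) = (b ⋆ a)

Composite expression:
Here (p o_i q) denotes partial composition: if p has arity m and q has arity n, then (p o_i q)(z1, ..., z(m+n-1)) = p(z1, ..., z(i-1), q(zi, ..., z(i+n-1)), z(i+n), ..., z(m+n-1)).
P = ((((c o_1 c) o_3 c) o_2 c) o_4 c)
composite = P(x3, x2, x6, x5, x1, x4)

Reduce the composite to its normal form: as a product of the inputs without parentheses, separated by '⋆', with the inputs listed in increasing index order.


x1 ⋆ x2 ⋆ x3 ⋆ x4 ⋆ x5 ⋆ x6

With c associative and commutative, the x-input set is all that matters.
(x2 ⋆ x6) unparenthesizes to x2 ⋆ x6
(x3 ⋆ (x2 ⋆ x6)) unparenthesizes to x3 ⋆ x2 ⋆ x6
(x5 ⋆ x1) unparenthesizes to x5 ⋆ x1
((x5 ⋆ x1) ⋆ x4) unparenthesizes to x5 ⋆ x1 ⋆ x4
((x3 ⋆ (x2 ⋆ x6)) ⋆ ((x5 ⋆ x1) ⋆ x4)) unparenthesizes to x3 ⋆ x2 ⋆ x6 ⋆ x5 ⋆ x1 ⋆ x4
sorting the factors by input index: x1 ⋆ x2 ⋆ x3 ⋆ x4 ⋆ x5 ⋆ x6


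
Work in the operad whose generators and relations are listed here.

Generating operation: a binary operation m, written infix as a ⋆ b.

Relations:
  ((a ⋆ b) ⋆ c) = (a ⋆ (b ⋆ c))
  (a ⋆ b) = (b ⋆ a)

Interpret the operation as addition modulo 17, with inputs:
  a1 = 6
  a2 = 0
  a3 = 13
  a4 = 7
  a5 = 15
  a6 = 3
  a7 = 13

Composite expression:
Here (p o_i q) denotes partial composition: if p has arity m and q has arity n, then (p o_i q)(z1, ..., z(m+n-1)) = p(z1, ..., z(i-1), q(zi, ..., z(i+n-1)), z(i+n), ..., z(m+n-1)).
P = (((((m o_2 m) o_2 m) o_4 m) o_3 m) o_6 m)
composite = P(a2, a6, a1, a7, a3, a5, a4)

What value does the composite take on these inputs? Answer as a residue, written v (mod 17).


6 (mod 17)

(a1 ⋆ a7) = 2
(a6 ⋆ (a1 ⋆ a7)) = 5
(a5 ⋆ a4) = 5
(a3 ⋆ (a5 ⋆ a4)) = 1
((a6 ⋆ (a1 ⋆ a7)) ⋆ (a3 ⋆ (a5 ⋆ a4))) = 6
(a2 ⋆ ((a6 ⋆ (a1 ⋆ a7)) ⋆ (a3 ⋆ (a5 ⋆ a4)))) = 6


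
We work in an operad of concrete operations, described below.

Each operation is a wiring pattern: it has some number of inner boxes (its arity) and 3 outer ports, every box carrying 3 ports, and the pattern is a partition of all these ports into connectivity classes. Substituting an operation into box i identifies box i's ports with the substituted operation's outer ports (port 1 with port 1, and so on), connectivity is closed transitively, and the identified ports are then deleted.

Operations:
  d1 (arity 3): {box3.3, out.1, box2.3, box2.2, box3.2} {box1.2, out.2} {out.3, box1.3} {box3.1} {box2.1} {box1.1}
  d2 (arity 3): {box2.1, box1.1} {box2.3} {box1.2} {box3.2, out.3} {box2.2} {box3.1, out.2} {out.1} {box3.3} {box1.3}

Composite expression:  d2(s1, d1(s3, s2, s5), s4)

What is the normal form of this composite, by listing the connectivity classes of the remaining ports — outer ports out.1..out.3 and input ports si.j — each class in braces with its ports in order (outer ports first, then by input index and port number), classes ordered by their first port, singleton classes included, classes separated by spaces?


{out.1} {out.2, s4.1} {out.3, s4.2} {s1.1, s2.2, s2.3, s5.2, s5.3} {s1.2} {s1.3} {s2.1} {s3.1} {s3.2} {s3.3} {s4.3} {s5.1}

Substituting into d2 glues patterns; closure does the rest.
after d1, the pattern on (s3, s2, s5) reads {out.1, s2.2, s2.3, s5.2, s5.3} {out.2, s3.2} {out.3, s3.3} {s2.1} {s3.1} {s5.1} (out.j = its outer ports)
after d2, the pattern on (s1, s3, s2, s5, s4) reads {out.1} {out.2, s4.1} {out.3, s4.2} {s1.1, s2.2, s2.3, s5.2, s5.3} {s1.2} {s1.3} {s2.1} {s3.1} {s3.2} {s3.3} {s4.3} {s5.1} (out.j = its outer ports)


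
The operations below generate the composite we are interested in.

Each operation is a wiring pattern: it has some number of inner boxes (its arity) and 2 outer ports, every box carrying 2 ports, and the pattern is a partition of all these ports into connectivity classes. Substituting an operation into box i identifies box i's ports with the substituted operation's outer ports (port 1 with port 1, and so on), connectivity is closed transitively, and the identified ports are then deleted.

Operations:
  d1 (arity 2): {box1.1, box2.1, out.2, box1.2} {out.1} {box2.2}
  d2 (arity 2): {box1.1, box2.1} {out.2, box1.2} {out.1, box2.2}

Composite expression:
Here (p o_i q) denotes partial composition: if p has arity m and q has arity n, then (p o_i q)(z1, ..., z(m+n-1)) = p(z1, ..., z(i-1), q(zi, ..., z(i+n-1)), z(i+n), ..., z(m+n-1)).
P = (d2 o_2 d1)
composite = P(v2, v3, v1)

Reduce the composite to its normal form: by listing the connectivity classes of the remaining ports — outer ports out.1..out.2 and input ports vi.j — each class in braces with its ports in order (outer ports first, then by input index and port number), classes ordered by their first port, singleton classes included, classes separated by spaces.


{out.1, v1.1, v3.1, v3.2} {out.2, v2.2} {v1.2} {v2.1}


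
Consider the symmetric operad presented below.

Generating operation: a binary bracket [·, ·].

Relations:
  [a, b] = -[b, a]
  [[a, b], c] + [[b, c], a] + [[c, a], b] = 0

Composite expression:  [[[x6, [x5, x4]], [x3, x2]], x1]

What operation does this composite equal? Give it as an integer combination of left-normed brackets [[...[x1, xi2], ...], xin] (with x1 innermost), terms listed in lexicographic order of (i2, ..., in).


-[[[[[x1, x2], x3], x4], x5], x6] + [[[[[x1, x2], x3], x5], x4], x6] + [[[[[x1, x2], x3], x6], x4], x5] - [[[[[x1, x2], x3], x6], x5], x4] + [[[[[x1, x3], x2], x4], x5], x6] - [[[[[x1, x3], x2], x5], x4], x6] - [[[[[x1, x3], x2], x6], x4], x5] + [[[[[x1, x3], x2], x6], x5], x4] + [[[[[x1, x4], x5], x6], x2], x3] - [[[[[x1, x4], x5], x6], x3], x2] - [[[[[x1, x5], x4], x6], x2], x3] + [[[[[x1, x5], x4], x6], x3], x2] - [[[[[x1, x6], x4], x5], x2], x3] + [[[[[x1, x6], x4], x5], x3], x2] + [[[[[x1, x6], x5], x4], x2], x3] - [[[[[x1, x6], x5], x4], x3], x2]

In the tensor algebra, words opening x1 carry the x1-anchored form.
Composite bracket: [[[x6, [x5, x4]], [x3, x2]], x1]
Each bracket splits as ab - ba, giving 32 signed words (2^5 = 32).
Only words starting with x1 matter:
  x1x2x3x4x5x6 (sign -1) contributes -[[[[[x1, x2], x3], x4], x5], x6]
  x1x2x3x5x4x6 (sign +1) contributes +[[[[[x1, x2], x3], x5], x4], x6]
  x1x2x3x6x4x5 (sign +1) contributes +[[[[[x1, x2], x3], x6], x4], x5]
  x1x2x3x6x5x4 (sign -1) contributes -[[[[[x1, x2], x3], x6], x5], x4]
  x1x3x2x4x5x6 (sign +1) contributes +[[[[[x1, x3], x2], x4], x5], x6]
  x1x3x2x5x4x6 (sign -1) contributes -[[[[[x1, x3], x2], x5], x4], x6]
  x1x3x2x6x4x5 (sign -1) contributes -[[[[[x1, x3], x2], x6], x4], x5]
  x1x3x2x6x5x4 (sign +1) contributes +[[[[[x1, x3], x2], x6], x5], x4]
  x1x4x5x6x2x3 (sign +1) contributes +[[[[[x1, x4], x5], x6], x2], x3]
  x1x4x5x6x3x2 (sign -1) contributes -[[[[[x1, x4], x5], x6], x3], x2]
  x1x5x4x6x2x3 (sign -1) contributes -[[[[[x1, x5], x4], x6], x2], x3]
  x1x5x4x6x3x2 (sign +1) contributes +[[[[[x1, x5], x4], x6], x3], x2]
  x1x6x4x5x2x3 (sign -1) contributes -[[[[[x1, x6], x4], x5], x2], x3]
  x1x6x4x5x3x2 (sign +1) contributes +[[[[[x1, x6], x4], x5], x3], x2]
  x1x6x5x4x2x3 (sign +1) contributes +[[[[[x1, x6], x5], x4], x2], x3]
  x1x6x5x4x3x2 (sign -1) contributes -[[[[[x1, x6], x5], x4], x3], x2]


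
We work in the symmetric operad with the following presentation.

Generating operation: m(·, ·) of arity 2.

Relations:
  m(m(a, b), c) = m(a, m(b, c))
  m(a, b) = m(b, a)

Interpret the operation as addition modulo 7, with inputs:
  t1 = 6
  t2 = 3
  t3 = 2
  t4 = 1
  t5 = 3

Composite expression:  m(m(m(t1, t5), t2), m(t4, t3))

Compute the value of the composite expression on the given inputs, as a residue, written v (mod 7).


1 (mod 7)

m(t1, t5) = 2
m(m(t1, t5), t2) = 5
m(t4, t3) = 3
m(m(m(t1, t5), t2), m(t4, t3)) = 1


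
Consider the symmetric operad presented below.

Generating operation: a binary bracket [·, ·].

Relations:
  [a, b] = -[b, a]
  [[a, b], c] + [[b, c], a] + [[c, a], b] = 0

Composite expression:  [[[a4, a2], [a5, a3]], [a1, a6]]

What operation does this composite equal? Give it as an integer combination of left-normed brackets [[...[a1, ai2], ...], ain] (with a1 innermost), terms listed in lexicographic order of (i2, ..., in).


-[[[[[a1, a6], a2], a4], a3], a5] + [[[[[a1, a6], a2], a4], a5], a3] + [[[[[a1, a6], a3], a5], a2], a4] - [[[[[a1, a6], a3], a5], a4], a2] + [[[[[a1, a6], a4], a2], a3], a5] - [[[[[a1, a6], a4], a2], a5], a3] - [[[[[a1, a6], a5], a3], a2], a4] + [[[[[a1, a6], a5], a3], a4], a2]

Expand each bracket as ab - ba; the a1-initial words give the coefficients.
Composite bracket: [[[a4, a2], [a5, a3]], [a1, a6]]
Applying ab - ba throughout gives 32 signed words (2^5 = 32).
Keep just the words that open with a1:
  a1a6a2a4a3a5 appears with sign -1, giving the term -[[[[[a1, a6], a2], a4], a3], a5]
  a1a6a2a4a5a3 appears with sign +1, giving the term +[[[[[a1, a6], a2], a4], a5], a3]
  a1a6a3a5a2a4 appears with sign +1, giving the term +[[[[[a1, a6], a3], a5], a2], a4]
  a1a6a3a5a4a2 appears with sign -1, giving the term -[[[[[a1, a6], a3], a5], a4], a2]
  a1a6a4a2a3a5 appears with sign +1, giving the term +[[[[[a1, a6], a4], a2], a3], a5]
  a1a6a4a2a5a3 appears with sign -1, giving the term -[[[[[a1, a6], a4], a2], a5], a3]
  a1a6a5a3a2a4 appears with sign -1, giving the term -[[[[[a1, a6], a5], a3], a2], a4]
  a1a6a5a3a4a2 appears with sign +1, giving the term +[[[[[a1, a6], a5], a3], a4], a2]


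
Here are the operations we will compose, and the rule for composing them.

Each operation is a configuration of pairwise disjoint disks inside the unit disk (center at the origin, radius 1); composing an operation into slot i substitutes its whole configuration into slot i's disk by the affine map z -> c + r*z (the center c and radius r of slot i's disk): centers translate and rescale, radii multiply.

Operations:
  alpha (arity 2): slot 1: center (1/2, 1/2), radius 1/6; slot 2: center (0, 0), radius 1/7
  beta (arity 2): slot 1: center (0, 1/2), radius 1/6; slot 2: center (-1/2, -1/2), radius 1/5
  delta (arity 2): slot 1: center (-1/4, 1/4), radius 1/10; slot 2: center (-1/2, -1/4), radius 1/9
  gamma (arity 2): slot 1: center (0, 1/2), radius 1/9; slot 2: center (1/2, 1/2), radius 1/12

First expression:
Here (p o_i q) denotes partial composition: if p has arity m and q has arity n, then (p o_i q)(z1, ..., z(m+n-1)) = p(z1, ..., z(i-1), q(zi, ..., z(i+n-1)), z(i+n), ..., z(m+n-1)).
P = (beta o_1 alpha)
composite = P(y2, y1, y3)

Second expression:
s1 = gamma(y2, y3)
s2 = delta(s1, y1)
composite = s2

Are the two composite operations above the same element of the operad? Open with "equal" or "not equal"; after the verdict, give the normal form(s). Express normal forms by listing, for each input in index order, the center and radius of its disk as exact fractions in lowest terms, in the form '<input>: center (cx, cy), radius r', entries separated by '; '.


not equal; first: y1: center (0, 1/2), radius 1/42; y2: center (1/12, 7/12), radius 1/36; y3: center (-1/2, -1/2), radius 1/5; second: y1: center (-1/2, -1/4), radius 1/9; y2: center (-1/4, 3/10), radius 1/90; y3: center (-1/5, 3/10), radius 1/120

The first composite normalizes to y1: center (0, 1/2), radius 1/42; y2: center (1/12, 7/12), radius 1/36; y3: center (-1/2, -1/2), radius 1/5
The second composite normalizes to y1: center (-1/2, -1/4), radius 1/9; y2: center (-1/4, 3/10), radius 1/90; y3: center (-1/5, 3/10), radius 1/120
The forms do not match — not equal.


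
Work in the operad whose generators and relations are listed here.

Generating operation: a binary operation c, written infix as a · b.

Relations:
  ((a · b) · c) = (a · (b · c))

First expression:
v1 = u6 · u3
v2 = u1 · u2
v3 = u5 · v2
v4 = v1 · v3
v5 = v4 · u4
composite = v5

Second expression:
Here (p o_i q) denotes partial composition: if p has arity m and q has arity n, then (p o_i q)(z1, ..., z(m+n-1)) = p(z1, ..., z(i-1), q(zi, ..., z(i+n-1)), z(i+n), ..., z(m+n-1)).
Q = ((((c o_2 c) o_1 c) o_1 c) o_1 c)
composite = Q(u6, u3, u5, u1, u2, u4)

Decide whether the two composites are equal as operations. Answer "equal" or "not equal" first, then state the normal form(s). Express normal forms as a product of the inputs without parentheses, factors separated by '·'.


The first composite normalizes to u6 · u3 · u5 · u1 · u2 · u4
The second composite normalizes to u6 · u3 · u5 · u1 · u2 · u4
The normal forms match — equal.

equal — both sides give u6 · u3 · u5 · u1 · u2 · u4


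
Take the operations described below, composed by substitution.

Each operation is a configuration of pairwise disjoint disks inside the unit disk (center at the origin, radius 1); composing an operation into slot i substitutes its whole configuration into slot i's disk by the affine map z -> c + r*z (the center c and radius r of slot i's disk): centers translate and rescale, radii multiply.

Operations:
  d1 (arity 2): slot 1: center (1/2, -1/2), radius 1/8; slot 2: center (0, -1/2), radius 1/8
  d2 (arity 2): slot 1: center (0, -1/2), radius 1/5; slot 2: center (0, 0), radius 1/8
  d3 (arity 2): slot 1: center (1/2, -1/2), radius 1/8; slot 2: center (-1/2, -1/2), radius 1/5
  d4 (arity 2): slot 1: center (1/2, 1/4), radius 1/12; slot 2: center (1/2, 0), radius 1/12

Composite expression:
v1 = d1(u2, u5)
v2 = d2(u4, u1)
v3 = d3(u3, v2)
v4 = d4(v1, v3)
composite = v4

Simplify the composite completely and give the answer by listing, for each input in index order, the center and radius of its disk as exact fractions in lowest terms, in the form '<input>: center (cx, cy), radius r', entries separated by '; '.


u1: center (11/24, -1/24), radius 1/480; u2: center (13/24, 5/24), radius 1/96; u3: center (13/24, -1/24), radius 1/96; u4: center (11/24, -1/20), radius 1/300; u5: center (1/2, 5/24), radius 1/96

Follow each u-input down from d4: c' goes to c + r*c', radius to r*r'.
for u2, the 2-step affine chain lands on center (13/24, 5/24), radius 1/96
for u5, the 2-step affine chain lands on center (1/2, 5/24), radius 1/96
for u3, the 2-step affine chain lands on center (13/24, -1/24), radius 1/96
for u4, the 3-step affine chain lands on center (11/24, -1/20), radius 1/300
for u1, the 3-step affine chain lands on center (11/24, -1/24), radius 1/480


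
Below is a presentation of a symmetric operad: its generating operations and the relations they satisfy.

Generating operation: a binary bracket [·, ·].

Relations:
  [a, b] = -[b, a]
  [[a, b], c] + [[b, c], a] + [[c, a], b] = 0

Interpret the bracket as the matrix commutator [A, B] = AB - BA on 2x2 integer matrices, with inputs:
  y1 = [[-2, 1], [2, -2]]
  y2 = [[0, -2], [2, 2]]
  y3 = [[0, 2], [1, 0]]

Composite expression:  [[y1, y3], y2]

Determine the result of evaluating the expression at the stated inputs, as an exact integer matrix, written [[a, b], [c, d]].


[[0, 12], [12, 0]]

[y1, y3] = [[-3, 0], [0, 3]]
[[y1, y3], y2] = [[0, 12], [12, 0]]


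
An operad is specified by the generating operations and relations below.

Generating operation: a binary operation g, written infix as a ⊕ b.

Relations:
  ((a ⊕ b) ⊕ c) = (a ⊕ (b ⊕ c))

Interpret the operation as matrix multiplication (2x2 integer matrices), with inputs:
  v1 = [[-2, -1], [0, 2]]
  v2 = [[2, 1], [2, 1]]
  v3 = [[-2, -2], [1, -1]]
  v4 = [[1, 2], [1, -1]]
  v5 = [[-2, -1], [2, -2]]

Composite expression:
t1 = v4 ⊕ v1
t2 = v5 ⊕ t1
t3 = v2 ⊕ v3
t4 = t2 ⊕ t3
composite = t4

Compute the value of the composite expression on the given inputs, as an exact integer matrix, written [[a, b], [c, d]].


[[-9, -15], [-36, -60]]

(v4 ⊕ v1) = [[-2, 3], [-2, -3]]
(v5 ⊕ (v4 ⊕ v1)) = [[6, -3], [0, 12]]
(v2 ⊕ v3) = [[-3, -5], [-3, -5]]
((v5 ⊕ (v4 ⊕ v1)) ⊕ (v2 ⊕ v3)) = [[-9, -15], [-36, -60]]


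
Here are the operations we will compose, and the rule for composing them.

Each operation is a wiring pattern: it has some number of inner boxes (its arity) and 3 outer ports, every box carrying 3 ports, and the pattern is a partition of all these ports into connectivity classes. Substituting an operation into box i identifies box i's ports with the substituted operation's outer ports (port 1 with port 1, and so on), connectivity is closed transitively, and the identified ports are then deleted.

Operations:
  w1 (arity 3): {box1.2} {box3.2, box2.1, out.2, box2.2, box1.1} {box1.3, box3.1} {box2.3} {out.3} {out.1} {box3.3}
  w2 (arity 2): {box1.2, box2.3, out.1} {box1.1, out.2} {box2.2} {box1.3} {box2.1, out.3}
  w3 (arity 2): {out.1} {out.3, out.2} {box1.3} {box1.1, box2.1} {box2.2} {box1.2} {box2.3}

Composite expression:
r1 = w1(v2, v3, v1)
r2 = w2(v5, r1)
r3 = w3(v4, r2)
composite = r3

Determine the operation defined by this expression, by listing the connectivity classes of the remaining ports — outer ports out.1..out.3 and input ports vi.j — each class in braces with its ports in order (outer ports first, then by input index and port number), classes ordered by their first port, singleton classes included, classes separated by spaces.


{out.1} {out.2, out.3} {v1.1, v2.3} {v1.2, v2.1, v3.1, v3.2} {v1.3} {v2.2} {v3.3} {v4.1, v5.2} {v4.2} {v4.3} {v5.1} {v5.3}

Substituting into w3 glues patterns; closure does the rest.
w1 over (v2, v3, v1) gives {out.1} {out.2, v1.2, v2.1, v3.1, v3.2} {out.3} {v1.1, v2.3} {v1.3} {v2.2} {v3.3}, out.j being that stage's outer ports
w2 over (v5, v2, v3, v1) gives {out.1, v5.2} {out.2, v5.1} {out.3} {v1.1, v2.3} {v1.2, v2.1, v3.1, v3.2} {v1.3} {v2.2} {v3.3} {v5.3}, out.j being that stage's outer ports
w3 over (v4, v5, v2, v3, v1) gives {out.1} {out.2, out.3} {v1.1, v2.3} {v1.2, v2.1, v3.1, v3.2} {v1.3} {v2.2} {v3.3} {v4.1, v5.2} {v4.2} {v4.3} {v5.1} {v5.3}, out.j being that stage's outer ports


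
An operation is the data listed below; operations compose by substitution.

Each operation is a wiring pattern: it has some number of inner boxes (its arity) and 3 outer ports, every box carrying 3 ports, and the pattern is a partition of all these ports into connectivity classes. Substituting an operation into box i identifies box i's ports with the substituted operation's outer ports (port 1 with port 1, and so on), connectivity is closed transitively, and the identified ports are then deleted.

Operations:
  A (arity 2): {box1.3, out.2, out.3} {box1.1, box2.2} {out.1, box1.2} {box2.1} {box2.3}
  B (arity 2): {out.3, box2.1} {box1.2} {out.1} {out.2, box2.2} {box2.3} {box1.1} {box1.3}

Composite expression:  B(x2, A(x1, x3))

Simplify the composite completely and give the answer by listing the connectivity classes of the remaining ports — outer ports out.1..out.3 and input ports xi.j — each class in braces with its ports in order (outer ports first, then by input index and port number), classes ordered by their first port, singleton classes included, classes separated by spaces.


{out.1} {out.2, x1.3} {out.3, x1.2} {x1.1, x3.2} {x2.1} {x2.2} {x2.3} {x3.1} {x3.3}

Treat the ports identified at B as solder joints: merge, then drop.
composing A on (x1, x3), with out.j its own outer ports: {out.1, x1.2} {out.2, out.3, x1.3} {x1.1, x3.2} {x3.1} {x3.3}
composing B on (x2, x1, x3), with out.j its own outer ports: {out.1} {out.2, x1.3} {out.3, x1.2} {x1.1, x3.2} {x2.1} {x2.2} {x2.3} {x3.1} {x3.3}


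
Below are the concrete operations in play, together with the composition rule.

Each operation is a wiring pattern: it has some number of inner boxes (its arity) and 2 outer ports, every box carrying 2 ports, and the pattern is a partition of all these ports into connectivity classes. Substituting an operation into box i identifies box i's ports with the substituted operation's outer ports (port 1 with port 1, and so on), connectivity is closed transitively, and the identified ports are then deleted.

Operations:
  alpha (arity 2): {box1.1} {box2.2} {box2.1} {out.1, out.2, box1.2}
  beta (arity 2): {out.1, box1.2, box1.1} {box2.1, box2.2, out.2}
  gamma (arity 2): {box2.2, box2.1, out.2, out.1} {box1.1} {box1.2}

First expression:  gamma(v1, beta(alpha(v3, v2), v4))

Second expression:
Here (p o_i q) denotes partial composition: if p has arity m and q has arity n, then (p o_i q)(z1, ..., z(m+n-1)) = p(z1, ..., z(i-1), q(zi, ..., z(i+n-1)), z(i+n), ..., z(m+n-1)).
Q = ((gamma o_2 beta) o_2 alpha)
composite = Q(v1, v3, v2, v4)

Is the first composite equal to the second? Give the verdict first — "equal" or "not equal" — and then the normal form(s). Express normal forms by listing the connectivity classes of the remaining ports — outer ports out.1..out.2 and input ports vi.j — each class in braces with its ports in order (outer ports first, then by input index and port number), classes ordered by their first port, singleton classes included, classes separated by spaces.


The first composite normalizes to {out.1, out.2, v3.2, v4.1, v4.2} {v1.1} {v1.2} {v2.1} {v2.2} {v3.1}
The second composite normalizes to {out.1, out.2, v3.2, v4.1, v4.2} {v1.1} {v1.2} {v2.1} {v2.2} {v3.1}
The normal forms match — equal.

equal; both compose to {out.1, out.2, v3.2, v4.1, v4.2} {v1.1} {v1.2} {v2.1} {v2.2} {v3.1}


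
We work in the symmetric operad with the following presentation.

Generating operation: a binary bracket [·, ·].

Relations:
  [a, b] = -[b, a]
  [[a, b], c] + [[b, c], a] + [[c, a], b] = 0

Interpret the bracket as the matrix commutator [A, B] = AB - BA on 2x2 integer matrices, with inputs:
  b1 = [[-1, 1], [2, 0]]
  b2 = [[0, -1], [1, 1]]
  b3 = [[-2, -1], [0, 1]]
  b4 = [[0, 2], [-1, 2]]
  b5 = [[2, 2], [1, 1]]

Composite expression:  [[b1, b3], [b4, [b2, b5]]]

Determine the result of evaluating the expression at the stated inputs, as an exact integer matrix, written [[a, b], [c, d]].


[[124, 32], [-76, -124]]

[b1, b3] = [[2, 4], [-6, -2]]
[b2, b5] = [[-3, -1], [2, 3]]
[b4, [b2, b5]] = [[3, 14], [10, -3]]
[[b1, b3], [b4, [b2, b5]]] = [[124, 32], [-76, -124]]


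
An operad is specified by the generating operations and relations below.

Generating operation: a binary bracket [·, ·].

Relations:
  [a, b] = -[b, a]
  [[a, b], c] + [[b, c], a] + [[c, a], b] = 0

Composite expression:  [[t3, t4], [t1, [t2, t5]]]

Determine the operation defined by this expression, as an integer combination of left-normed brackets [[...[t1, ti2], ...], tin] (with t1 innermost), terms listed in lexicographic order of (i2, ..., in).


-[[[[t1, t2], t5], t3], t4] + [[[[t1, t2], t5], t4], t3] + [[[[t1, t5], t2], t3], t4] - [[[[t1, t5], t2], t4], t3]


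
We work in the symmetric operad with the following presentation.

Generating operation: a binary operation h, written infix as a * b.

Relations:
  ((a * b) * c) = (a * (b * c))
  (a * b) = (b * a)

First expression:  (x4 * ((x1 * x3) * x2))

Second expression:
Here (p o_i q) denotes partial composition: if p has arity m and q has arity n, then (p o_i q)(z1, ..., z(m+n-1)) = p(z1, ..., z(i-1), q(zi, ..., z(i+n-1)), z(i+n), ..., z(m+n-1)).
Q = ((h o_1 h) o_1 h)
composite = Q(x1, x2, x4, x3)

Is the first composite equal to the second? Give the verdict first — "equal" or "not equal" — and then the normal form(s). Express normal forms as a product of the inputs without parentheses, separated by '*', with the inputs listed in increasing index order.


The first expression, normalized: x1 * x2 * x3 * x4
The second expression, normalized: x1 * x2 * x3 * x4
Both agree, so they are equal.

equal: each reduces to x1 * x2 * x3 * x4


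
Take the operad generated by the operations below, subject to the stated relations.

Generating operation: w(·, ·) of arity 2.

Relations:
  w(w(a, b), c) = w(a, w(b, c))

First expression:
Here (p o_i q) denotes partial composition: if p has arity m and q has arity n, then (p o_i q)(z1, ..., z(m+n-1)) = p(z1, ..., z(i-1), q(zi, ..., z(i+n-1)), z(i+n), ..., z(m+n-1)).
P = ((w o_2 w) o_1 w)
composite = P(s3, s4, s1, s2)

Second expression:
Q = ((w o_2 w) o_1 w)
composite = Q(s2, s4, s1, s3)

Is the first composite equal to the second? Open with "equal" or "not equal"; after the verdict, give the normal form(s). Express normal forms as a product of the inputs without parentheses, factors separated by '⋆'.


In normal form, the first expression is s3 ⋆ s4 ⋆ s1 ⋆ s2
In normal form, the second expression is s2 ⋆ s4 ⋆ s1 ⋆ s3
Distinct normal forms: not equal.

not equal: they reduce to s3 ⋆ s4 ⋆ s1 ⋆ s2 and s2 ⋆ s4 ⋆ s1 ⋆ s3


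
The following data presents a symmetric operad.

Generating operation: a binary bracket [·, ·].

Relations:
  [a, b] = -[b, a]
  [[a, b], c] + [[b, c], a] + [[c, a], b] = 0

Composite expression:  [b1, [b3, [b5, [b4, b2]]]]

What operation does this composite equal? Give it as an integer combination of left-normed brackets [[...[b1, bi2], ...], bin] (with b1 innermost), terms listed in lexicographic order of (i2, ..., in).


-[[[[b1, b2], b4], b5], b3] + [[[[b1, b3], b2], b4], b5] - [[[[b1, b3], b4], b2], b5] - [[[[b1, b3], b5], b2], b4] + [[[[b1, b3], b5], b4], b2] + [[[[b1, b4], b2], b5], b3] + [[[[b1, b5], b2], b4], b3] - [[[[b1, b5], b4], b2], b3]


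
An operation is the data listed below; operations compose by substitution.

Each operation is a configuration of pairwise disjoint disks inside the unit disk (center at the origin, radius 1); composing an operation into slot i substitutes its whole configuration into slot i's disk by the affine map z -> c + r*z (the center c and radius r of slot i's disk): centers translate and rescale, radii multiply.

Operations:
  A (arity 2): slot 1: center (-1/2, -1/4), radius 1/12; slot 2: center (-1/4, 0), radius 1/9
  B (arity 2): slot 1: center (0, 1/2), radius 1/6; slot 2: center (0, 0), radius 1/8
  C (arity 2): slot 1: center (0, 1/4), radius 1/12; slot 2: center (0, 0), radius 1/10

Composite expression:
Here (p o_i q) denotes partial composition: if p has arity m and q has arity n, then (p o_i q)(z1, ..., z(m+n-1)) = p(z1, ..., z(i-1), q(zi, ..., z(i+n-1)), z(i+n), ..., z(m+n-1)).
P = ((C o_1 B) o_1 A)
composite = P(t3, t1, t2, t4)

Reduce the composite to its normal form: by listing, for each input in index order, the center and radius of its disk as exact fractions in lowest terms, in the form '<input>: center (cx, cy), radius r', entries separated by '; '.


t1: center (-1/288, 7/24), radius 1/648; t2: center (0, 1/4), radius 1/96; t3: center (-1/144, 83/288), radius 1/864; t4: center (0, 0), radius 1/10

Nesting under C composes maps z -> c + r*z down each t-path.
tracing t3 down its 3-map path: center (-1/144, 83/288), radius 1/864
tracing t1 down its 3-map path: center (-1/288, 7/24), radius 1/648
tracing t2 down its 2-map path: center (0, 1/4), radius 1/96
tracing t4 down its 1-map path: center (0, 0), radius 1/10


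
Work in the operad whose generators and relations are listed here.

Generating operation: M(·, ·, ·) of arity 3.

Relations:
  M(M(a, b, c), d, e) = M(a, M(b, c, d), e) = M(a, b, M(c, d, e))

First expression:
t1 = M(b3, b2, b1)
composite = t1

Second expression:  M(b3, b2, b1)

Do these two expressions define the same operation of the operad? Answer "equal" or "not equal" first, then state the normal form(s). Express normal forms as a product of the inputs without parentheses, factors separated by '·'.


equal — both sides give b3 · b2 · b1

Normal form of the first expression: b3 · b2 · b1
Normal form of the second expression: b3 · b2 · b1
Both agree, so they are equal.


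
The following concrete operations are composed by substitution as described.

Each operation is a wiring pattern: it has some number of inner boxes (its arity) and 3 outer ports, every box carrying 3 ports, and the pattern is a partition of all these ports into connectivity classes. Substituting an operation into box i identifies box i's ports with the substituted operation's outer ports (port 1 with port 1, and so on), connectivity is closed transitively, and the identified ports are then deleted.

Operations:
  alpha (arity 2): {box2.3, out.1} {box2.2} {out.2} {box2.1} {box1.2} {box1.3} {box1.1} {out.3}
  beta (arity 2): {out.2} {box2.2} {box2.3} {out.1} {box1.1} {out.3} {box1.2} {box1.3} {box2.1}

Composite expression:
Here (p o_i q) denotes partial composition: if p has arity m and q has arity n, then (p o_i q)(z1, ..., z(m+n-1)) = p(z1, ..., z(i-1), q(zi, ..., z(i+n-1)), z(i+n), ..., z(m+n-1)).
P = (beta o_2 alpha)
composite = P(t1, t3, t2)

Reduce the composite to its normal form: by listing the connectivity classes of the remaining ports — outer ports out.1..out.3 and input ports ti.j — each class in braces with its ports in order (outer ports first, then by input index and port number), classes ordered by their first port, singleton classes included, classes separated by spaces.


{out.1} {out.2} {out.3} {t1.1} {t1.2} {t1.3} {t2.1} {t2.2} {t2.3} {t3.1} {t3.2} {t3.3}


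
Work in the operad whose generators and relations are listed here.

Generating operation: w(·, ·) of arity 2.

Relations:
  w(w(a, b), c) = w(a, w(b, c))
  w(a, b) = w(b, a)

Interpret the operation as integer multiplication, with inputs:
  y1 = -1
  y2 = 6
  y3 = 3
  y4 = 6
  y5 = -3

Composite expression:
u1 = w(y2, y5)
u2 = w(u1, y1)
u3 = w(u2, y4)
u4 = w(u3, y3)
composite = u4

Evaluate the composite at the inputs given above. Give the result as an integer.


w(y2, y5) = -18
w(w(y2, y5), y1) = 18
w(w(w(y2, y5), y1), y4) = 108
w(w(w(w(y2, y5), y1), y4), y3) = 324

324


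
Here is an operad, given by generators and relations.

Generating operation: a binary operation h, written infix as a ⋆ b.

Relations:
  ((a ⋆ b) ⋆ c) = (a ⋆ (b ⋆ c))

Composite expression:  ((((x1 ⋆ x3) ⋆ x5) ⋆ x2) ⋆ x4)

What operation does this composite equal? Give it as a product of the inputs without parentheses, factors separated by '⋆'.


Under associativity of h, the answer is the x's in reading order.
(x1 ⋆ x3) flattens to x1 ⋆ x3
((x1 ⋆ x3) ⋆ x5) flattens to x1 ⋆ x3 ⋆ x5
(((x1 ⋆ x3) ⋆ x5) ⋆ x2) flattens to x1 ⋆ x3 ⋆ x5 ⋆ x2
((((x1 ⋆ x3) ⋆ x5) ⋆ x2) ⋆ x4) flattens to x1 ⋆ x3 ⋆ x5 ⋆ x2 ⋆ x4

x1 ⋆ x3 ⋆ x5 ⋆ x2 ⋆ x4


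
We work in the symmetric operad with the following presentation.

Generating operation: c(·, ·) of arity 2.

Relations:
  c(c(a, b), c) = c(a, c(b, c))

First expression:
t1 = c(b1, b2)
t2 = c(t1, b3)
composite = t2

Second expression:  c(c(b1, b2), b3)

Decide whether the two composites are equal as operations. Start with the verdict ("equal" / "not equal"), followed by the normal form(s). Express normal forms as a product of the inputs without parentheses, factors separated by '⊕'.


equal: each reduces to b1 ⊕ b2 ⊕ b3

Normal form of the first expression: b1 ⊕ b2 ⊕ b3
Normal form of the second expression: b1 ⊕ b2 ⊕ b3
Both agree, so they are equal.


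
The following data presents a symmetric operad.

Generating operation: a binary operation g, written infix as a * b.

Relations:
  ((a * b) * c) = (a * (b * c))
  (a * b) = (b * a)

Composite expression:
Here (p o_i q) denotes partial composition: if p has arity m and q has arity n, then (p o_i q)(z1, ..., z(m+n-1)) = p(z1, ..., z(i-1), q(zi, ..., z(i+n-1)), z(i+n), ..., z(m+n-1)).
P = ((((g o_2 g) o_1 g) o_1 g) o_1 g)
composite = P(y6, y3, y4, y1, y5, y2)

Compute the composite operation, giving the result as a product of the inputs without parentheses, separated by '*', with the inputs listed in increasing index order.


y1 * y2 * y3 * y4 * y5 * y6

Any arrangement under g is one operation, so sort the y-inputs.
(y6 * y3) flattens to y6 * y3
((y6 * y3) * y4) flattens to y6 * y3 * y4
(((y6 * y3) * y4) * y1) flattens to y6 * y3 * y4 * y1
(y5 * y2) flattens to y5 * y2
((((y6 * y3) * y4) * y1) * (y5 * y2)) flattens to y6 * y3 * y4 * y1 * y5 * y2
commutativity sorts the factors: y1 * y2 * y3 * y4 * y5 * y6


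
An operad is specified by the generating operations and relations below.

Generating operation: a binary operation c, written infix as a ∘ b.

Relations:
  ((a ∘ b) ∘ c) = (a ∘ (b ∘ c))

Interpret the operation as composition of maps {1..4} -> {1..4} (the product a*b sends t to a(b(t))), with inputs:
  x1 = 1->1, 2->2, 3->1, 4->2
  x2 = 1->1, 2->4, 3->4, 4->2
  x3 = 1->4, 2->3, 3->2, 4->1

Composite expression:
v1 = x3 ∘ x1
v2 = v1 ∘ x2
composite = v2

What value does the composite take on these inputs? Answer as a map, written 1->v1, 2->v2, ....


1->4, 2->3, 3->3, 4->3

(x3 ∘ x1) = 1->4, 2->3, 3->4, 4->3
((x3 ∘ x1) ∘ x2) = 1->4, 2->3, 3->3, 4->3


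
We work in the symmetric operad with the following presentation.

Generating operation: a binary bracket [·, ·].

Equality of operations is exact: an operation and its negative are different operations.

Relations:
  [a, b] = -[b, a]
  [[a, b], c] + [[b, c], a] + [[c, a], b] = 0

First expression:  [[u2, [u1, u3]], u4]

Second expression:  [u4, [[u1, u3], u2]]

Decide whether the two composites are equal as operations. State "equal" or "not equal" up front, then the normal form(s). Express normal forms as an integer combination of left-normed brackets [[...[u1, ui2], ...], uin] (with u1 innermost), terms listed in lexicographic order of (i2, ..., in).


Reducing the first expression gives -[[[u1, u3], u2], u4]
Reducing the second expression gives -[[[u1, u3], u2], u4]
The forms coincide; equal.

equal; both compose to -[[[u1, u3], u2], u4]
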